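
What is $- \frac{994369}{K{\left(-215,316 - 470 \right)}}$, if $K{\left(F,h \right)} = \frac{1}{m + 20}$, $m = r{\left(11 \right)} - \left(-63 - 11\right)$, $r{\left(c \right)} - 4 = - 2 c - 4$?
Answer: $-71594568$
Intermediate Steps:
$r{\left(c \right)} = - 2 c$ ($r{\left(c \right)} = 4 - \left(4 + 2 c\right) = - 2 c$)
$m = 52$ ($m = \left(-2\right) 11 - \left(-63 - 11\right) = -22 - \left(-63 - 11\right) = -22 - -74 = -22 + 74 = 52$)
$K{\left(F,h \right)} = \frac{1}{72}$ ($K{\left(F,h \right)} = \frac{1}{52 + 20} = \frac{1}{72}$)
$- \frac{994369}{K{\left(-215,316 - 470 \right)}} = - 994369 \frac{1}{\frac{1}{72}} = \left(-994369\right) 72 = -71594568$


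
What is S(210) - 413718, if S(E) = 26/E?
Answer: -43440377/105 ≈ -4.1372e+5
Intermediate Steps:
S(210) - 413718 = 26/210 - 413718 = 26*(1/210) - 413718 = 13/105 - 413718 = -43440377/105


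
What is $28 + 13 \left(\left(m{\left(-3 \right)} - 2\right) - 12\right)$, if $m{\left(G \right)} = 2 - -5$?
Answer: $-63$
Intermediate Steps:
$m{\left(G \right)} = 7$ ($m{\left(G \right)} = 2 + 5 = 7$)
$28 + 13 \left(\left(m{\left(-3 \right)} - 2\right) - 12\right) = 28 + 13 \left(\left(7 - 2\right) - 12\right) = 28 + 13 \left(5 - 12\right) = 28 + 13 \left(-7\right) = 28 - 91 = -63$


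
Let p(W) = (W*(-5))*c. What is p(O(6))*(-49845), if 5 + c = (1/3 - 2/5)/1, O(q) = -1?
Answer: 1262740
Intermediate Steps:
c = -76/15 (c = -5 + (1/3 - 2/5)/1 = -5 + (1*(⅓) - 2*⅕)*1 = -5 + (⅓ - ⅖)*1 = -5 - 1/15*1 = -5 - 1/15 = -76/15 ≈ -5.0667)
p(W) = 76*W/3 (p(W) = (W*(-5))*(-76/15) = -5*W*(-76/15) = 76*W/3)
p(O(6))*(-49845) = ((76/3)*(-1))*(-49845) = -76/3*(-49845) = 1262740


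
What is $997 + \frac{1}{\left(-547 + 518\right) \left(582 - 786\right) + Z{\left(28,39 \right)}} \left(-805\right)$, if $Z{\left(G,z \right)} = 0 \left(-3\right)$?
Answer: $\frac{5897447}{5916} \approx 996.86$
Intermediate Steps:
$Z{\left(G,z \right)} = 0$
$997 + \frac{1}{\left(-547 + 518\right) \left(582 - 786\right) + Z{\left(28,39 \right)}} \left(-805\right) = 997 + \frac{1}{\left(-547 + 518\right) \left(582 - 786\right) + 0} \left(-805\right) = 997 + \frac{1}{\left(-29\right) \left(-204\right) + 0} \left(-805\right) = 997 + \frac{1}{5916 + 0} \left(-805\right) = 997 + \frac{1}{5916} \left(-805\right) = 997 - \frac{805}{5916} = \frac{5897447}{5916}$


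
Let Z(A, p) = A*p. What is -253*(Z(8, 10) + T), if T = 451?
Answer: -134343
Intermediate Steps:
-253*(Z(8, 10) + T) = -253*(8*10 + 451) = -253*(80 + 451) = -253*531 = -134343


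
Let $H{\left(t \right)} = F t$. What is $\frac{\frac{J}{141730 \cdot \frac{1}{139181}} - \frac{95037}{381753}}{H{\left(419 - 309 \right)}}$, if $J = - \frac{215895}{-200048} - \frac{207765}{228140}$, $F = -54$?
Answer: $\frac{3434623980397858021}{244464100113666454243200} \approx 1.405 \cdot 10^{-5}$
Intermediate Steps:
$J = \frac{384565629}{2281947536}$ ($J = \left(-215895\right) \left(- \frac{1}{200048}\right) - \frac{41553}{45628} = \frac{215895}{200048} - \frac{41553}{45628} = \frac{384565629}{2281947536} \approx 0.16853$)
$H{\left(t \right)} = - 54 t$
$\frac{\frac{J}{141730 \cdot \frac{1}{139181}} - \frac{95037}{381753}}{H{\left(419 - 309 \right)}} = \frac{\frac{384565629}{2281947536 \cdot \frac{141730}{139181}} - \frac{95037}{381753}}{\left(-54\right) \left(419 - 309\right)} = \frac{\frac{384565629}{2281947536 \cdot 141730 \cdot \frac{1}{139181}} - \frac{31679}{127251}}{\left(-54\right) 110} = \frac{\frac{384565629}{2281947536 \cdot \frac{141730}{139181}} - \frac{31679}{127251}}{-5940} = \left(\frac{384565629}{2281947536} \cdot \frac{139181}{141730} - \frac{31679}{127251}\right) \left(- \frac{1}{5940}\right) = \left(\frac{53524228809849}{323420424277280} - \frac{31679}{127251}\right) \left(- \frac{1}{5940}\right) = \left(- \frac{3434623980397858021}{41155572409708157280}\right) \left(- \frac{1}{5940}\right) = \frac{3434623980397858021}{244464100113666454243200}$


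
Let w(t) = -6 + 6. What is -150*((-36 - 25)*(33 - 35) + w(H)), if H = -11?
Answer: -18300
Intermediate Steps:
w(t) = 0
-150*((-36 - 25)*(33 - 35) + w(H)) = -150*((-36 - 25)*(33 - 35) + 0) = -150*(-61*(-2) + 0) = -150*(122 + 0) = -150*122 = -18300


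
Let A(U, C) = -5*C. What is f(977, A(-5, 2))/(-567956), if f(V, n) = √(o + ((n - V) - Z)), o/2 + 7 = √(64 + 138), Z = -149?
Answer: -I*√(852 - 2*√202)/567956 ≈ -5.0529e-5*I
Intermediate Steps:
o = -14 + 2*√202 (o = -14 + 2*√(64 + 138) = -14 + 2*√202 ≈ 14.425)
f(V, n) = √(135 + n - V + 2*√202) (f(V, n) = √((-14 + 2*√202) + ((n - V) - 1*(-149))) = √((-14 + 2*√202) + ((n - V) + 149)) = √((-14 + 2*√202) + (149 + n - V)) = √(135 + n - V + 2*√202))
f(977, A(-5, 2))/(-567956) = √(135 - 5*2 - 1*977 + 2*√202)/(-567956) = √(135 - 10 - 977 + 2*√202)*(-1/567956) = √(-852 + 2*√202)*(-1/567956) = -√(-852 + 2*√202)/567956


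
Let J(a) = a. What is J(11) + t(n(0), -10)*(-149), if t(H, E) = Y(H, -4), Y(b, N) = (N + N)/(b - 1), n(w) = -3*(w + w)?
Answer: -1181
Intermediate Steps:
n(w) = -6*w
Y(b, N) = 2*N/(-1 + b) (Y(b, N) = (2*N)/(-1 + b) = 2*N/(-1 + b))
t(H, E) = -8/(-1 + H) (t(H, E) = 2*(-4)/(-1 + H) = -8/(-1 + H))
J(11) + t(n(0), -10)*(-149) = 11 - 8/(-1 - 6*0)*(-149) = 11 - 8/(-1 + 0)*(-149) = 11 - 8/(-1)*(-149) = 11 - 8*(-1)*(-149) = 11 + 8*(-149) = 11 - 1192 = -1181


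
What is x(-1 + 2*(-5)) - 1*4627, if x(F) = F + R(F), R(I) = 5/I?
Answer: -51023/11 ≈ -4638.5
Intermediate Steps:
x(F) = F + 5/F
x(-1 + 2*(-5)) - 1*4627 = ((-1 + 2*(-5)) + 5/(-1 + 2*(-5))) - 1*4627 = ((-1 - 10) + 5/(-1 - 10)) - 4627 = (-11 + 5/(-11)) - 4627 = (-11 + 5*(-1/11)) - 4627 = (-11 - 5/11) - 4627 = -126/11 - 4627 = -51023/11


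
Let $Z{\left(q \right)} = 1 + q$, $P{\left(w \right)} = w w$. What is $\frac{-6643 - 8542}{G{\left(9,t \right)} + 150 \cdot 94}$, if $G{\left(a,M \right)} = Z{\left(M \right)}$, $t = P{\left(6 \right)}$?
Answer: $- \frac{15185}{14137} \approx -1.0741$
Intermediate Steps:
$P{\left(w \right)} = w^{2}$
$t = 36$ ($t = 6^{2} = 36$)
$G{\left(a,M \right)} = 1 + M$
$\frac{-6643 - 8542}{G{\left(9,t \right)} + 150 \cdot 94} = \frac{-6643 - 8542}{\left(1 + 36\right) + 150 \cdot 94} = - \frac{15185}{37 + 14100} = - \frac{15185}{14137}$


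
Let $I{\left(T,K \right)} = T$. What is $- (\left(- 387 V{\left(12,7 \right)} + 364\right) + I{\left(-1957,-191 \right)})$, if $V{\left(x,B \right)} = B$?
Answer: $4302$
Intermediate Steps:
$- (\left(- 387 V{\left(12,7 \right)} + 364\right) + I{\left(-1957,-191 \right)}) = - (\left(\left(-387\right) 7 + 364\right) - 1957) = - (\left(-2709 + 364\right) - 1957) = - (-2345 - 1957) = \left(-1\right) \left(-4302\right) = 4302$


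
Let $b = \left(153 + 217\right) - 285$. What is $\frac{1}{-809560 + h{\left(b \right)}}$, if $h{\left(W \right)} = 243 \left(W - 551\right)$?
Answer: $- \frac{1}{922798} \approx -1.0837 \cdot 10^{-6}$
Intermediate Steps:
$b = 85$ ($b = 370 - 285 = 85$)
$h{\left(W \right)} = -133893 + 243 W$ ($h{\left(W \right)} = 243 \left(-551 + W\right) = -133893 + 243 W$)
$\frac{1}{-809560 + h{\left(b \right)}} = \frac{1}{-809560 + \left(-133893 + 243 \cdot 85\right)} = \frac{1}{-809560 + \left(-133893 + 20655\right)} = \frac{1}{-809560 - 113238} = \frac{1}{-922798} = - \frac{1}{922798}$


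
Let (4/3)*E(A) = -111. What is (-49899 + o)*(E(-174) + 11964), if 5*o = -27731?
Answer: -6587305599/10 ≈ -6.5873e+8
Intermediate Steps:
o = -27731/5 (o = (⅕)*(-27731) = -27731/5 ≈ -5546.2)
E(A) = -333/4 (E(A) = (¾)*(-111) = -333/4)
(-49899 + o)*(E(-174) + 11964) = (-49899 - 27731/5)*(-333/4 + 11964) = -277226/5*47523/4 = -6587305599/10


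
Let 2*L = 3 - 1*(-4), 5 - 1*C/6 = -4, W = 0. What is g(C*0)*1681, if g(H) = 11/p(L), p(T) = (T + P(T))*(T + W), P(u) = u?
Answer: 36982/49 ≈ 754.73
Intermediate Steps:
C = 54 (C = 30 - 6*(-4) = 30 + 24 = 54)
L = 7/2 (L = (3 - 1*(-4))/2 = (3 + 4)/2 = (½)*7 = 7/2 ≈ 3.5000)
p(T) = 2*T² (p(T) = (T + T)*(T + 0) = (2*T)*T = 2*T²)
g(H) = 22/49 (g(H) = 11/((2*(7/2)²)) = 11/((2*(49/4))) = 11/(49/2) = 11*(2/49) = 22/49)
g(C*0)*1681 = (22/49)*1681 = 36982/49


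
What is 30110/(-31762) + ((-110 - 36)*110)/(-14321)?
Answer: 39446205/227431801 ≈ 0.17344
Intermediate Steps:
30110/(-31762) + ((-110 - 36)*110)/(-14321) = 30110*(-1/31762) - 146*110*(-1/14321) = -15055/15881 - 16060*(-1/14321) = -15055/15881 + 16060/14321 = 39446205/227431801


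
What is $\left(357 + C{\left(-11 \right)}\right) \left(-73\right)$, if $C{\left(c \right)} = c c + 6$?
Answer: $-35332$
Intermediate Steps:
$C{\left(c \right)} = 6 + c^{2}$ ($C{\left(c \right)} = c^{2} + 6 = 6 + c^{2}$)
$\left(357 + C{\left(-11 \right)}\right) \left(-73\right) = \left(357 + \left(6 + \left(-11\right)^{2}\right)\right) \left(-73\right) = \left(357 + \left(6 + 121\right)\right) \left(-73\right) = \left(357 + 127\right) \left(-73\right) = 484 \left(-73\right) = -35332$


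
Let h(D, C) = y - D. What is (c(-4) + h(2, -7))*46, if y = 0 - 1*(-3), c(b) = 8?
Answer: 414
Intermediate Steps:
y = 3 (y = 0 + 3 = 3)
h(D, C) = 3 - D
(c(-4) + h(2, -7))*46 = (8 + (3 - 1*2))*46 = (8 + (3 - 2))*46 = (8 + 1)*46 = 9*46 = 414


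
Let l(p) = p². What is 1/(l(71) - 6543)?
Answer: -1/1502 ≈ -0.00066578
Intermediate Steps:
1/(l(71) - 6543) = 1/(71² - 6543) = 1/(5041 - 6543) = 1/(-1502) = -1/1502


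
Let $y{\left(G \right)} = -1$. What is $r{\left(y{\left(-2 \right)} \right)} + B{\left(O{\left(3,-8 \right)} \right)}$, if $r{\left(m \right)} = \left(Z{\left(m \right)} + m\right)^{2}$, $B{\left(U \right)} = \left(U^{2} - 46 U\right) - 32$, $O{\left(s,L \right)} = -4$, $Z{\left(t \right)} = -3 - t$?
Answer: $177$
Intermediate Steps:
$B{\left(U \right)} = -32 + U^{2} - 46 U$
$r{\left(m \right)} = 9$ ($r{\left(m \right)} = \left(\left(-3 - m\right) + m\right)^{2} = \left(-3\right)^{2} = 9$)
$r{\left(y{\left(-2 \right)} \right)} + B{\left(O{\left(3,-8 \right)} \right)} = 9 - \left(-152 - 16\right) = 9 + \left(-32 + 16 + 184\right) = 9 + 168 = 177$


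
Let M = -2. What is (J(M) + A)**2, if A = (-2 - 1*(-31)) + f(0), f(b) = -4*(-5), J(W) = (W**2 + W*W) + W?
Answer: 3025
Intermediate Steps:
J(W) = W + 2*W**2 (J(W) = (W**2 + W**2) + W = 2*W**2 + W = W + 2*W**2)
f(b) = 20
A = 49 (A = (-2 - 1*(-31)) + 20 = (-2 + 31) + 20 = 29 + 20 = 49)
(J(M) + A)**2 = (-2*(1 + 2*(-2)) + 49)**2 = (-2*(1 - 4) + 49)**2 = (-2*(-3) + 49)**2 = (6 + 49)**2 = 55**2 = 3025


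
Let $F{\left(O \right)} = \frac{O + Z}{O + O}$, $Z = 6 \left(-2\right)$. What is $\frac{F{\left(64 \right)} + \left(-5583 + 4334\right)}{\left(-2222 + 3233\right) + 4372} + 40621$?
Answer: $\frac{6997171021}{172256} \approx 40621.0$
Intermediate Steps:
$Z = -12$
$F{\left(O \right)} = \frac{-12 + O}{2 O}$ ($F{\left(O \right)} = \frac{O - 12}{O + O} = \frac{-12 + O}{2 O}$)
$\frac{F{\left(64 \right)} + \left(-5583 + 4334\right)}{\left(-2222 + 3233\right) + 4372} + 40621 = \frac{\frac{-12 + 64}{2 \cdot 64} + \left(-5583 + 4334\right)}{\left(-2222 + 3233\right) + 4372} + 40621 = \frac{\frac{1}{2} \cdot \frac{1}{64} \cdot 52 - 1249}{1011 + 4372} + 40621 = \frac{\frac{13}{32} - 1249}{5383} + 40621 = \left(- \frac{39955}{32}\right) \frac{1}{5383} + 40621 = - \frac{39955}{172256} + 40621 = \frac{6997171021}{172256}$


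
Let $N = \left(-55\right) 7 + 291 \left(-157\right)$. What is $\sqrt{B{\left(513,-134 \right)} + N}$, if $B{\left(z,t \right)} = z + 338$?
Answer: $i \sqrt{45221} \approx 212.65 i$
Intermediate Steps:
$B{\left(z,t \right)} = 338 + z$
$N = -46072$ ($N = -385 - 45687 = -46072$)
$\sqrt{B{\left(513,-134 \right)} + N} = \sqrt{\left(338 + 513\right) - 46072} = \sqrt{851 - 46072} = \sqrt{-45221} = i \sqrt{45221}$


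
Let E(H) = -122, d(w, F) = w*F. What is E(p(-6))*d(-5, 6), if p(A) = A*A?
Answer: 3660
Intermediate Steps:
d(w, F) = F*w
p(A) = A²
E(p(-6))*d(-5, 6) = -732*(-5) = -122*(-30) = 3660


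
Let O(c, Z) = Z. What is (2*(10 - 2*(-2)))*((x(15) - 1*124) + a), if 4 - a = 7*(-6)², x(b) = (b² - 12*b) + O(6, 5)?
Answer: -9016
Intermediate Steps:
x(b) = 5 + b² - 12*b (x(b) = (b² - 12*b) + 5 = 5 + b² - 12*b)
a = -248 (a = 4 - 7*(-6)² = 4 - 7*36 = 4 - 1*252 = 4 - 252 = -248)
(2*(10 - 2*(-2)))*((x(15) - 1*124) + a) = (2*(10 - 2*(-2)))*(((5 + 15² - 12*15) - 1*124) - 248) = (2*(10 + 4))*(((5 + 225 - 180) - 124) - 248) = (2*14)*((50 - 124) - 248) = 28*(-74 - 248) = 28*(-322) = -9016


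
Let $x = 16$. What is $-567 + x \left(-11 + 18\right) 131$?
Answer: $14105$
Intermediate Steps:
$-567 + x \left(-11 + 18\right) 131 = -567 + 16 \left(-11 + 18\right) 131 = -567 + 16 \cdot 7 \cdot 131 = -567 + 112 \cdot 131 = -567 + 14672 = 14105$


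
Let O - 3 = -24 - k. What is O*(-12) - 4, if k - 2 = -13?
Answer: 116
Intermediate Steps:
k = -11 (k = 2 - 13 = -11)
O = -10 (O = 3 + (-24 - 1*(-11)) = 3 + (-24 + 11) = 3 - 13 = -10)
O*(-12) - 4 = -10*(-12) - 4 = 120 - 4 = 116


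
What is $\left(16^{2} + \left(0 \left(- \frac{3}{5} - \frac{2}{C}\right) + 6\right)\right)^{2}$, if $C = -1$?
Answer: $68644$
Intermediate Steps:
$\left(16^{2} + \left(0 \left(- \frac{3}{5} - \frac{2}{C}\right) + 6\right)\right)^{2} = \left(16^{2} + \left(0 \left(- \frac{3}{5} - \frac{2}{-1}\right) + 6\right)\right)^{2} = \left(256 + \left(0 \left(\left(-3\right) \frac{1}{5} - -2\right) + 6\right)\right)^{2} = \left(256 + \left(0 \left(- \frac{3}{5} + 2\right) + 6\right)\right)^{2} = \left(256 + \left(0 \cdot \frac{7}{5} + 6\right)\right)^{2} = \left(256 + \left(0 + 6\right)\right)^{2} = \left(256 + 6\right)^{2} = 262^{2} = 68644$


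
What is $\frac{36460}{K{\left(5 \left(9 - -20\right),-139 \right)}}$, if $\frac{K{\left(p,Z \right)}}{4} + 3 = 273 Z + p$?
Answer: $- \frac{1823}{7561} \approx -0.24111$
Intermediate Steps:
$K{\left(p,Z \right)} = -12 + 4 p + 1092 Z$ ($K{\left(p,Z \right)} = -12 + 4 \left(273 Z + p\right) = -12 + 4 \left(p + 273 Z\right) = -12 + \left(4 p + 1092 Z\right) = -12 + 4 p + 1092 Z$)
$\frac{36460}{K{\left(5 \left(9 - -20\right),-139 \right)}} = \frac{36460}{-12 + 4 \cdot 5 \left(9 - -20\right) + 1092 \left(-139\right)} = \frac{36460}{-12 + 4 \cdot 5 \left(9 + 20\right) - 151788} = \frac{36460}{-12 + 4 \cdot 5 \cdot 29 - 151788} = \frac{36460}{-12 + 4 \cdot 145 - 151788} = \frac{36460}{-12 + 580 - 151788} = \frac{36460}{-151220} = 36460 \left(- \frac{1}{151220}\right) = - \frac{1823}{7561}$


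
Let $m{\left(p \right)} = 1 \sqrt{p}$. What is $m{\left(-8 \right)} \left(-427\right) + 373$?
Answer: $373 - 854 i \sqrt{2} \approx 373.0 - 1207.7 i$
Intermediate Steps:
$m{\left(p \right)} = \sqrt{p}$
$m{\left(-8 \right)} \left(-427\right) + 373 = \sqrt{-8} \left(-427\right) + 373 = 2 i \sqrt{2} \left(-427\right) + 373 = - 854 i \sqrt{2} + 373 = 373 - 854 i \sqrt{2}$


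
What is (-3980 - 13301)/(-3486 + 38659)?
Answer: -17281/35173 ≈ -0.49131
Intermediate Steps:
(-3980 - 13301)/(-3486 + 38659) = -17281/35173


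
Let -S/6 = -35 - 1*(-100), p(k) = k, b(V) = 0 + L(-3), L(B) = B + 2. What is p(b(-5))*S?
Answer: 390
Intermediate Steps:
L(B) = 2 + B
b(V) = -1 (b(V) = 0 + (2 - 3) = 0 - 1 = -1)
S = -390 (S = -6*(-35 - 1*(-100)) = -6*(-35 + 100) = -6*65 = -390)
p(b(-5))*S = -1*(-390) = 390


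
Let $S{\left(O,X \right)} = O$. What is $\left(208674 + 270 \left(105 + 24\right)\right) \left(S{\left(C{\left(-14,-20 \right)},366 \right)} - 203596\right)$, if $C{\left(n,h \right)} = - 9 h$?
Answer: $-49532609664$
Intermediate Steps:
$\left(208674 + 270 \left(105 + 24\right)\right) \left(S{\left(C{\left(-14,-20 \right)},366 \right)} - 203596\right) = \left(208674 + 270 \left(105 + 24\right)\right) \left(\left(-9\right) \left(-20\right) - 203596\right) = \left(208674 + 270 \cdot 129\right) \left(180 - 203596\right) = \left(208674 + 34830\right) \left(-203416\right) = 243504 \left(-203416\right) = -49532609664$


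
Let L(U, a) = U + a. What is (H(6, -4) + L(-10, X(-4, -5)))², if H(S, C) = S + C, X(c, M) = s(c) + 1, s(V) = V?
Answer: 121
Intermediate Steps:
X(c, M) = 1 + c (X(c, M) = c + 1 = 1 + c)
H(S, C) = C + S
(H(6, -4) + L(-10, X(-4, -5)))² = ((-4 + 6) + (-10 + (1 - 4)))² = (2 + (-10 - 3))² = (2 - 13)² = (-11)² = 121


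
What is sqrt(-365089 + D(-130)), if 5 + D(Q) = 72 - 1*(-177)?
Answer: I*sqrt(364845) ≈ 604.02*I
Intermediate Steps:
D(Q) = 244 (D(Q) = -5 + (72 - 1*(-177)) = -5 + (72 + 177) = -5 + 249 = 244)
sqrt(-365089 + D(-130)) = sqrt(-365089 + 244) = sqrt(-364845) = I*sqrt(364845)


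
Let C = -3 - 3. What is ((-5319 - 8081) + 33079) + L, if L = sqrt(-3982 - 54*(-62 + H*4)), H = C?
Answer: 19679 + sqrt(662) ≈ 19705.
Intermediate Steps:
C = -6
H = -6
L = sqrt(662) (L = sqrt(-3982 - 54*(-62 - 6*4)) = sqrt(-3982 - 54*(-62 - 24)) = sqrt(-3982 - 54*(-86)) = sqrt(-3982 + 4644) = sqrt(662) ≈ 25.729)
((-5319 - 8081) + 33079) + L = ((-5319 - 8081) + 33079) + sqrt(662) = (-13400 + 33079) + sqrt(662) = 19679 + sqrt(662)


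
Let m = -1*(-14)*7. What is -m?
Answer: -98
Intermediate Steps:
m = 98 (m = 14*7 = 98)
-m = -1*98 = -98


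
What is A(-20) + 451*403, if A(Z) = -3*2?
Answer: 181747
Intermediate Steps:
A(Z) = -6
A(-20) + 451*403 = -6 + 451*403 = -6 + 181753 = 181747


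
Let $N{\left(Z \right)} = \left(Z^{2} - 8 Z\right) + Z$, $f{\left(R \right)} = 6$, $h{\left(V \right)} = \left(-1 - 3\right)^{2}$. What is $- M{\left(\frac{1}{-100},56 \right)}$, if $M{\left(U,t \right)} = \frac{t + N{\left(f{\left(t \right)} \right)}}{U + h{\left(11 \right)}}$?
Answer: $- \frac{5000}{1599} \approx -3.127$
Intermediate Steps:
$h{\left(V \right)} = 16$ ($h{\left(V \right)} = \left(-4\right)^{2} = 16$)
$N{\left(Z \right)} = Z^{2} - 7 Z$
$M{\left(U,t \right)} = \frac{-6 + t}{16 + U}$ ($M{\left(U,t \right)} = \frac{t + 6 \left(-7 + 6\right)}{U + 16} = \frac{t + 6 \left(-1\right)}{16 + U} = \frac{t - 6}{16 + U} = \frac{-6 + t}{16 + U}$)
$- M{\left(\frac{1}{-100},56 \right)} = - \frac{-6 + 56}{16 + \frac{1}{-100}} = - \frac{50}{16 - \frac{1}{100}} = - \frac{50}{\frac{1599}{100}} = - \frac{100 \cdot 50}{1599} = \left(-1\right) \frac{5000}{1599} = - \frac{5000}{1599}$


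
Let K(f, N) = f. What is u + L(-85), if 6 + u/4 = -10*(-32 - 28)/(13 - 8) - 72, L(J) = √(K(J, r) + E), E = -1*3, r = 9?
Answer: 168 + 2*I*√22 ≈ 168.0 + 9.3808*I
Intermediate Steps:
E = -3
L(J) = √(-3 + J) (L(J) = √(J - 3) = √(-3 + J))
u = 168 (u = -24 + 4*(-10*(-32 - 28)/(13 - 8) - 72) = -24 + 4*(-(-600)/5 - 72) = -24 + 4*(-10*(-12) - 72) = -24 + 4*(120 - 72) = -24 + 4*48 = -24 + 192 = 168)
u + L(-85) = 168 + √(-3 - 85) = 168 + √(-88) = 168 + 2*I*√22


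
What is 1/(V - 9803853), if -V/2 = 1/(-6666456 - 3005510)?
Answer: -4835983/47411266442498 ≈ -1.0200e-7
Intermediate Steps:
V = 1/4835983 (V = -2/(-6666456 - 3005510) = -2/(-9671966) = -2*(-1/9671966) = 1/4835983 ≈ 2.0678e-7)
1/(V - 9803853) = 1/(1/4835983 - 9803853) = 1/(-47411266442498/4835983) = -4835983/47411266442498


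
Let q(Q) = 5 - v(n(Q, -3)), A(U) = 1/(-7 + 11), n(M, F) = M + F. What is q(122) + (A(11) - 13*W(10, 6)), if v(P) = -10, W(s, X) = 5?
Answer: -199/4 ≈ -49.750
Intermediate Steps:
n(M, F) = F + M
A(U) = ¼ (A(U) = 1/4 = ¼)
q(Q) = 15 (q(Q) = 5 - 1*(-10) = 5 + 10 = 15)
q(122) + (A(11) - 13*W(10, 6)) = 15 + (¼ - 13*5) = 15 + (¼ - 65) = 15 - 259/4 = -199/4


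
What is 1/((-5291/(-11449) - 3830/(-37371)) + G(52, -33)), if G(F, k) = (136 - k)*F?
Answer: 427860579/3760280347883 ≈ 0.00011378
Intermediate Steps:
G(F, k) = F*(136 - k)
1/((-5291/(-11449) - 3830/(-37371)) + G(52, -33)) = 1/((-5291/(-11449) - 3830/(-37371)) + 52*(136 - 1*(-33))) = 1/((-5291*(-1/11449) - 3830*(-1/37371)) + 52*(136 + 33)) = 1/((5291/11449 + 3830/37371) + 52*169) = 1/(241579631/427860579 + 8788) = 1/(3760280347883/427860579) = 427860579/3760280347883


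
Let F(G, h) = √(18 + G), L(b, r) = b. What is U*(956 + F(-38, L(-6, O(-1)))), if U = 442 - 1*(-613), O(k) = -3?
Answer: 1008580 + 2110*I*√5 ≈ 1.0086e+6 + 4718.1*I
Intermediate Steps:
U = 1055 (U = 442 + 613 = 1055)
U*(956 + F(-38, L(-6, O(-1)))) = 1055*(956 + √(18 - 38)) = 1055*(956 + √(-20)) = 1055*(956 + 2*I*√5) = 1008580 + 2110*I*√5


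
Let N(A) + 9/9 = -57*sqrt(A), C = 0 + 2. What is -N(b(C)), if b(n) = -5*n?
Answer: 1 + 57*I*sqrt(10) ≈ 1.0 + 180.25*I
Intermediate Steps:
C = 2
N(A) = -1 - 57*sqrt(A)
-N(b(C)) = -(-1 - 57*I*sqrt(10)) = 1 + 57*I*sqrt(10)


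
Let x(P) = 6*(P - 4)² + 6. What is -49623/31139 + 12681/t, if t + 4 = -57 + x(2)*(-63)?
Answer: -491688132/60752189 ≈ -8.0933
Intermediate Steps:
x(P) = 6 + 6*(-4 + P)² (x(P) = 6*(-4 + P)² + 6 = 6 + 6*(-4 + P)²)
t = -1951 (t = -4 + (-57 + (6 + 6*(-4 + 2)²)*(-63)) = -4 + (-57 + (6 + 6*(-2)²)*(-63)) = -4 + (-57 + (6 + 6*4)*(-63)) = -4 + (-57 + (6 + 24)*(-63)) = -4 + (-57 + 30*(-63)) = -4 + (-57 - 1890) = -4 - 1947 = -1951)
-49623/31139 + 12681/t = -49623/31139 + 12681/(-1951) = -49623*1/31139 + 12681*(-1/1951) = -49623/31139 - 12681/1951 = -491688132/60752189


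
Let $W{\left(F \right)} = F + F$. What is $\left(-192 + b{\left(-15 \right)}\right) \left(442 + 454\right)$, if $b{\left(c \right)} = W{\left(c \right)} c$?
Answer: $231168$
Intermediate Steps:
$W{\left(F \right)} = 2 F$
$b{\left(c \right)} = 2 c^{2}$ ($b{\left(c \right)} = 2 c c = 2 c^{2}$)
$\left(-192 + b{\left(-15 \right)}\right) \left(442 + 454\right) = \left(-192 + 2 \left(-15\right)^{2}\right) \left(442 + 454\right) = \left(-192 + 2 \cdot 225\right) 896 = \left(-192 + 450\right) 896 = 258 \cdot 896 = 231168$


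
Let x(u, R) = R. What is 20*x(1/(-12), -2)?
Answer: -40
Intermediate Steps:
20*x(1/(-12), -2) = 20*(-2) = -40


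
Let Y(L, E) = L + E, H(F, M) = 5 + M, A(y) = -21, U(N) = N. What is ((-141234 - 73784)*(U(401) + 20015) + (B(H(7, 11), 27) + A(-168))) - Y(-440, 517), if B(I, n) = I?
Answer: -4389807570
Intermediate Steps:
Y(L, E) = E + L
((-141234 - 73784)*(U(401) + 20015) + (B(H(7, 11), 27) + A(-168))) - Y(-440, 517) = ((-141234 - 73784)*(401 + 20015) + ((5 + 11) - 21)) - (517 - 440) = (-215018*20416 + (16 - 21)) - 1*77 = (-4389807488 - 5) - 77 = -4389807493 - 77 = -4389807570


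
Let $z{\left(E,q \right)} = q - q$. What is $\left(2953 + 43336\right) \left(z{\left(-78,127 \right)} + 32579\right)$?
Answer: $1508049331$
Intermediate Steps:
$z{\left(E,q \right)} = 0$
$\left(2953 + 43336\right) \left(z{\left(-78,127 \right)} + 32579\right) = \left(2953 + 43336\right) \left(0 + 32579\right) = 46289 \cdot 32579 = 1508049331$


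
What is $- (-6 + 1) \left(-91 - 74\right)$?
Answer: $-825$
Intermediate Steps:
$- (-6 + 1) \left(-91 - 74\right) = \left(-1\right) \left(-5\right) \left(-165\right) = 5 \left(-165\right) = -825$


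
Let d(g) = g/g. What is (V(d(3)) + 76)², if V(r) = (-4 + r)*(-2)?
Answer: 6724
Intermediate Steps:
d(g) = 1
V(r) = 8 - 2*r
(V(d(3)) + 76)² = ((8 - 2*1) + 76)² = ((8 - 2) + 76)² = (6 + 76)² = 82² = 6724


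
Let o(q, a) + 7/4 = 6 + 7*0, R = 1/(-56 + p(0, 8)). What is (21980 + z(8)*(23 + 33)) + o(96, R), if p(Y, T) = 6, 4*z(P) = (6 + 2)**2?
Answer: 91521/4 ≈ 22880.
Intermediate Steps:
z(P) = 16 (z(P) = (6 + 2)**2/4 = (1/4)*8**2 = (1/4)*64 = 16)
R = -1/50 (R = 1/(-56 + 6) = 1/(-50) = -1/50 ≈ -0.020000)
o(q, a) = 17/4 (o(q, a) = -7/4 + (6 + 7*0) = -7/4 + (6 + 0) = -7/4 + 6 = 17/4)
(21980 + z(8)*(23 + 33)) + o(96, R) = (21980 + 16*(23 + 33)) + 17/4 = (21980 + 16*56) + 17/4 = (21980 + 896) + 17/4 = 22876 + 17/4 = 91521/4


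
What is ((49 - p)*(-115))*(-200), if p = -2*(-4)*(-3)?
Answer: 1679000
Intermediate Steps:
p = -24 (p = 8*(-3) = -24)
((49 - p)*(-115))*(-200) = ((49 - 1*(-24))*(-115))*(-200) = ((49 + 24)*(-115))*(-200) = (73*(-115))*(-200) = -8395*(-200) = 1679000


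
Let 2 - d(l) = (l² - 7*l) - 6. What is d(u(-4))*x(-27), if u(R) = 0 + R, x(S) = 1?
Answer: -36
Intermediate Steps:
u(R) = R
d(l) = 8 - l² + 7*l (d(l) = 2 - ((l² - 7*l) - 6) = 2 - (-6 + l² - 7*l) = 2 + (6 - l² + 7*l) = 8 - l² + 7*l)
d(u(-4))*x(-27) = (8 - 1*(-4)² + 7*(-4))*1 = (8 - 1*16 - 28)*1 = (8 - 16 - 28)*1 = -36*1 = -36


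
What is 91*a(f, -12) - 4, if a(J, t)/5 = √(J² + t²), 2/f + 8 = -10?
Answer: -4 + 455*√11665/9 ≈ 5456.2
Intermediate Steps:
f = -⅑ (f = 2/(-8 - 10) = 2/(-18) = 2*(-1/18) = -⅑ ≈ -0.11111)
a(J, t) = 5*√(J² + t²)
91*a(f, -12) - 4 = 91*(5*√((-⅑)² + (-12)²)) - 4 = 91*(5*√(1/81 + 144)) - 4 = 91*(5*√(11665/81)) - 4 = 91*(5*(√11665/9)) - 4 = 91*(5*√11665/9) - 4 = 455*√11665/9 - 4 = -4 + 455*√11665/9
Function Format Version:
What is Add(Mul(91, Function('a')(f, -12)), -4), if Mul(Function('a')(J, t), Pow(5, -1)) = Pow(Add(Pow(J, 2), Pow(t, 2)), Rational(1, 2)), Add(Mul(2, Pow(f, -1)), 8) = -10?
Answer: Add(-4, Mul(Rational(455, 9), Pow(11665, Rational(1, 2)))) ≈ 5456.2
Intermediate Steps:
f = Rational(-1, 9) (f = Mul(2, Pow(Add(-8, -10), -1)) = Mul(2, Pow(-18, -1)) = Mul(2, Rational(-1, 18)) = Rational(-1, 9) ≈ -0.11111)
Function('a')(J, t) = Mul(5, Pow(Add(Pow(J, 2), Pow(t, 2)), Rational(1, 2)))
Add(Mul(91, Function('a')(f, -12)), -4) = Add(Mul(91, Mul(5, Pow(Add(Pow(Rational(-1, 9), 2), Pow(-12, 2)), Rational(1, 2)))), -4) = Add(Mul(91, Mul(5, Pow(Add(Rational(1, 81), 144), Rational(1, 2)))), -4) = Add(Mul(91, Mul(5, Pow(Rational(11665, 81), Rational(1, 2)))), -4) = Add(Mul(91, Mul(5, Mul(Rational(1, 9), Pow(11665, Rational(1, 2))))), -4) = Add(Mul(91, Mul(Rational(5, 9), Pow(11665, Rational(1, 2)))), -4) = Add(Mul(Rational(455, 9), Pow(11665, Rational(1, 2))), -4) = Add(-4, Mul(Rational(455, 9), Pow(11665, Rational(1, 2))))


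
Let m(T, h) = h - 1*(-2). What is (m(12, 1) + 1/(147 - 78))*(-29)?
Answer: -6032/69 ≈ -87.420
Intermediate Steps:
m(T, h) = 2 + h (m(T, h) = h + 2 = 2 + h)
(m(12, 1) + 1/(147 - 78))*(-29) = ((2 + 1) + 1/(147 - 78))*(-29) = (3 + 1/69)*(-29) = (208/69)*(-29) = -6032/69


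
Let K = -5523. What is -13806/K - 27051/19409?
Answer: 39519327/35731969 ≈ 1.1060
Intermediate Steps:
-13806/K - 27051/19409 = -13806/(-5523) - 27051/19409 = -13806*(-1/5523) - 27051*1/19409 = 4602/1841 - 27051/19409 = 39519327/35731969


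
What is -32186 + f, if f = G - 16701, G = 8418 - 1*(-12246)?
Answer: -28223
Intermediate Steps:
G = 20664 (G = 8418 + 12246 = 20664)
f = 3963 (f = 20664 - 16701 = 3963)
-32186 + f = -32186 + 3963 = -28223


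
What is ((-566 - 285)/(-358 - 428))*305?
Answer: 259555/786 ≈ 330.22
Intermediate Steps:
((-566 - 285)/(-358 - 428))*305 = -851/(-786)*305 = -851*(-1/786)*305 = (851/786)*305 = 259555/786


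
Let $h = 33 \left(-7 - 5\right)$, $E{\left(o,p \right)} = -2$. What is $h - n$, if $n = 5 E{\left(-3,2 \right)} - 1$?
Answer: $-385$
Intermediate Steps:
$n = -11$ ($n = 5 \left(-2\right) - 1 = -10 - 1 = -11$)
$h = -396$ ($h = 33 \left(-12\right) = -396$)
$h - n = -396 - -11 = -396 + 11 = -385$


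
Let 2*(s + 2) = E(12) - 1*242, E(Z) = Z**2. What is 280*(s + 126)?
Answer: 21000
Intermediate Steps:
s = -51 (s = -2 + (12**2 - 1*242)/2 = -2 + (144 - 242)/2 = -2 + (1/2)*(-98) = -2 - 49 = -51)
280*(s + 126) = 280*(-51 + 126) = 280*75 = 21000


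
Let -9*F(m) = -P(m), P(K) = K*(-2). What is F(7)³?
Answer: -2744/729 ≈ -3.7641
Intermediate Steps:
P(K) = -2*K
F(m) = -2*m/9 (F(m) = -(-1)*(-2*m)/9 = -2*m/9)
F(7)³ = (-2/9*7)³ = (-14/9)³ = -2744/729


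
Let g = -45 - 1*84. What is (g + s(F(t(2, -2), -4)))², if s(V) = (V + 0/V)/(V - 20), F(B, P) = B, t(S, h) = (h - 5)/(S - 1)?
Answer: 12082576/729 ≈ 16574.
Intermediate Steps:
t(S, h) = (-5 + h)/(-1 + S)
s(V) = V/(-20 + V) (s(V) = (V + 0)/(-20 + V) = V/(-20 + V))
g = -129 (g = -45 - 84 = -129)
(g + s(F(t(2, -2), -4)))² = (-129 + ((-5 - 2)/(-1 + 2))/(-20 + (-5 - 2)/(-1 + 2)))² = (-129 + (-7/1)/(-20 - 7/1))² = (-129 + (1*(-7))/(-20 + 1*(-7)))² = (-129 - 7/(-20 - 7))² = (-129 - 7/(-27))² = (-129 - 7*(-1/27))² = (-129 + 7/27)² = (-3476/27)² = 12082576/729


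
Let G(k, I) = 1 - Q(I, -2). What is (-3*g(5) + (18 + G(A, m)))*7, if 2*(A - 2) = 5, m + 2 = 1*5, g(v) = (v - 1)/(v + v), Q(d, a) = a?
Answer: 693/5 ≈ 138.60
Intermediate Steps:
g(v) = (-1 + v)/(2*v) (g(v) = (-1 + v)/((2*v)) = (-1 + v)*(1/(2*v)) = (-1 + v)/(2*v))
m = 3 (m = -2 + 1*5 = -2 + 5 = 3)
A = 9/2 (A = 2 + (1/2)*5 = 2 + 5/2 = 9/2 ≈ 4.5000)
G(k, I) = 3 (G(k, I) = 1 - 1*(-2) = 1 + 2 = 3)
(-3*g(5) + (18 + G(A, m)))*7 = (-3*(-1 + 5)/(2*5) + (18 + 3))*7 = (-3*4/(2*5) + 21)*7 = (-3*2/5 + 21)*7 = (-6/5 + 21)*7 = (99/5)*7 = 693/5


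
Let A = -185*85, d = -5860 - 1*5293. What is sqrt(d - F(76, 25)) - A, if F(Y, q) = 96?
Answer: 15725 + I*sqrt(11249) ≈ 15725.0 + 106.06*I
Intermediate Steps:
d = -11153 (d = -5860 - 5293 = -11153)
A = -15725
sqrt(d - F(76, 25)) - A = sqrt(-11153 - 1*96) - 1*(-15725) = sqrt(-11153 - 96) + 15725 = sqrt(-11249) + 15725 = I*sqrt(11249) + 15725 = 15725 + I*sqrt(11249)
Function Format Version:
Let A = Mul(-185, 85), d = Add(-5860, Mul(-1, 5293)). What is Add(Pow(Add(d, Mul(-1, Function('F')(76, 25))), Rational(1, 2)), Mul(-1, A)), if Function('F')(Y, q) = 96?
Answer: Add(15725, Mul(I, Pow(11249, Rational(1, 2)))) ≈ Add(15725., Mul(106.06, I))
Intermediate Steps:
d = -11153 (d = Add(-5860, -5293) = -11153)
A = -15725
Add(Pow(Add(d, Mul(-1, Function('F')(76, 25))), Rational(1, 2)), Mul(-1, A)) = Add(Pow(Add(-11153, Mul(-1, 96)), Rational(1, 2)), Mul(-1, -15725)) = Add(Pow(Add(-11153, -96), Rational(1, 2)), 15725) = Add(Pow(-11249, Rational(1, 2)), 15725) = Add(Mul(I, Pow(11249, Rational(1, 2))), 15725) = Add(15725, Mul(I, Pow(11249, Rational(1, 2))))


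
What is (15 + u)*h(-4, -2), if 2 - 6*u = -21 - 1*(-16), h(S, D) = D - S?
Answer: 97/3 ≈ 32.333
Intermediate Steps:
u = 7/6 (u = 1/3 - (-21 - 1*(-16))/6 = 1/3 - (-21 + 16)/6 = 1/3 - 1/6*(-5) = 1/3 + 5/6 = 7/6 ≈ 1.1667)
(15 + u)*h(-4, -2) = (15 + 7/6)*(-2 - 1*(-4)) = 97*(-2 + 4)/6 = (97/6)*2 = 97/3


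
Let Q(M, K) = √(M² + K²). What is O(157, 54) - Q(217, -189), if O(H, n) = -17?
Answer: -17 - 91*√10 ≈ -304.77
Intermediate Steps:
Q(M, K) = √(K² + M²)
O(157, 54) - Q(217, -189) = -17 - √((-189)² + 217²) = -17 - √(35721 + 47089) = -17 - √82810 = -17 - 91*√10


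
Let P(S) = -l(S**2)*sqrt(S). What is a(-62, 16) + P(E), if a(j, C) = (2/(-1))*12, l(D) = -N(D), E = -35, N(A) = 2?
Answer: -24 + 2*I*sqrt(35) ≈ -24.0 + 11.832*I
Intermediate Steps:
l(D) = -2 (l(D) = -1*2 = -2)
P(S) = 2*sqrt(S) (P(S) = -(-2)*sqrt(S) = 2*sqrt(S))
a(j, C) = -24 (a(j, C) = (2*(-1))*12 = -2*12 = -24)
a(-62, 16) + P(E) = -24 + 2*sqrt(-35) = -24 + 2*(I*sqrt(35)) = -24 + 2*I*sqrt(35)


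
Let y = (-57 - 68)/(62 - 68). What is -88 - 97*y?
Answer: -12653/6 ≈ -2108.8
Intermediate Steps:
y = 125/6 (y = -125/(-6) = -125*(-⅙) = 125/6 ≈ 20.833)
-88 - 97*y = -88 - 97*125/6 = -88 - 12125/6 = -12653/6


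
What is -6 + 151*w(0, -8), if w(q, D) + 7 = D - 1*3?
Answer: -2724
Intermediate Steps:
w(q, D) = -10 + D (w(q, D) = -7 + (D - 1*3) = -7 + (D - 3) = -7 + (-3 + D) = -10 + D)
-6 + 151*w(0, -8) = -6 + 151*(-10 - 8) = -6 + 151*(-18) = -6 - 2718 = -2724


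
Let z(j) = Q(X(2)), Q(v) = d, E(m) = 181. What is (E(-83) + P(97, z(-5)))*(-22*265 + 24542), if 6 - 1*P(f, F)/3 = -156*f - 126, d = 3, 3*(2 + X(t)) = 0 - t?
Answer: 860246776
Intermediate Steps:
X(t) = -2 - t/3 (X(t) = -2 + (0 - t)/3 = -2 + (-t)/3 = -2 - t/3)
Q(v) = 3
z(j) = 3
P(f, F) = 396 + 468*f (P(f, F) = 18 - 3*(-156*f - 126) = 18 - 3*(-126 - 156*f) = 18 + (378 + 468*f) = 396 + 468*f)
(E(-83) + P(97, z(-5)))*(-22*265 + 24542) = (181 + (396 + 468*97))*(-22*265 + 24542) = (181 + (396 + 45396))*(-5830 + 24542) = (181 + 45792)*18712 = 45973*18712 = 860246776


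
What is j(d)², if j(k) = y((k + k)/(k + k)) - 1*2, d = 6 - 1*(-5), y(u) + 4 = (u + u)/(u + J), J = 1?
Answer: 25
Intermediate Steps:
y(u) = -4 + 2*u/(1 + u) (y(u) = -4 + (u + u)/(u + 1) = -4 + (2*u)/(1 + u) = -4 + 2*u/(1 + u))
d = 11 (d = 6 + 5 = 11)
j(k) = -5 (j(k) = 2*(-2 - (k + k)/(k + k))/(1 + (k + k)/(k + k)) - 1*2 = 2*(-2 - 2*k/(2*k))/(1 + (2*k)/((2*k))) - 2 = 2*(-2 - 2*k*1/(2*k))/(1 + (2*k)*(1/(2*k))) - 2 = 2*(-2 - 1*1)/(1 + 1) - 2 = 2*(-2 - 1)/2 - 2 = 2*(½)*(-3) - 2 = -3 - 2 = -5)
j(d)² = (-5)² = 25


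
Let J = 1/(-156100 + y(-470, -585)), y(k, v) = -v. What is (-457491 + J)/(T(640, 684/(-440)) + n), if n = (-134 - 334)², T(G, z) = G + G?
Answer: -35573356433/17130288280 ≈ -2.0766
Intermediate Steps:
T(G, z) = 2*G
n = 219024 (n = (-468)² = 219024)
J = -1/155515 (J = 1/(-156100 - 1*(-585)) = 1/(-156100 + 585) = 1/(-155515) = -1/155515 ≈ -6.4302e-6)
(-457491 + J)/(T(640, 684/(-440)) + n) = (-457491 - 1/155515)/(2*640 + 219024) = -71146712866/(155515*(1280 + 219024)) = -71146712866/155515/220304 = -71146712866/155515*1/220304 = -35573356433/17130288280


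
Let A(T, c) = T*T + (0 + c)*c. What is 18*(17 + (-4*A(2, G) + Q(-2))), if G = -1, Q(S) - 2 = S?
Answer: -54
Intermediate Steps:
Q(S) = 2 + S
A(T, c) = T² + c² (A(T, c) = T² + c*c = T² + c²)
18*(17 + (-4*A(2, G) + Q(-2))) = 18*(17 + (-4*(2² + (-1)²) + (2 - 2))) = 18*(17 + (-4*(4 + 1) + 0)) = 18*(17 + (-4*5 + 0)) = 18*(17 + (-20 + 0)) = 18*(17 - 20) = 18*(-3) = -54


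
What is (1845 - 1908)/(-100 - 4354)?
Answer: 63/4454 ≈ 0.014145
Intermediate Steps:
(1845 - 1908)/(-100 - 4354) = -63/(-4454) = -63*(-1/4454) = 63/4454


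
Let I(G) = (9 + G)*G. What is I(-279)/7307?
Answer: 75330/7307 ≈ 10.309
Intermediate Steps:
I(G) = G*(9 + G)
I(-279)/7307 = -279*(9 - 279)/7307 = -279*(-270)*(1/7307) = 75330*(1/7307) = 75330/7307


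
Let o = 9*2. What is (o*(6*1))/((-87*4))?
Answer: -9/29 ≈ -0.31034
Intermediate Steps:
o = 18
(o*(6*1))/((-87*4)) = (18*(6*1))/((-87*4)) = (18*6)/(-348) = 108*(-1/348) = -9/29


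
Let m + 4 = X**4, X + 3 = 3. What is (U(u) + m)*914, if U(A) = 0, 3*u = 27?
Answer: -3656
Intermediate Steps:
u = 9 (u = (1/3)*27 = 9)
X = 0 (X = -3 + 3 = 0)
m = -4 (m = -4 + 0**4 = -4 + 0 = -4)
(U(u) + m)*914 = (0 - 4)*914 = -4*914 = -3656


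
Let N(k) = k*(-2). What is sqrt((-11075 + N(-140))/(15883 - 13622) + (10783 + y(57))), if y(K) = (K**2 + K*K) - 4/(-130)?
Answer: 6*sqrt(35865520145)/8645 ≈ 131.44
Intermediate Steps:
N(k) = -2*k
y(K) = 2/65 + 2*K**2 (y(K) = (K**2 + K**2) - 4*(-1/130) = 2*K**2 + 2/65 = 2/65 + 2*K**2)
sqrt((-11075 + N(-140))/(15883 - 13622) + (10783 + y(57))) = sqrt((-11075 - 2*(-140))/(15883 - 13622) + (10783 + (2/65 + 2*57**2))) = sqrt((-11075 + 280)/2261 + (10783 + (2/65 + 2*3249))) = sqrt(-10795*1/2261 + (10783 + (2/65 + 6498))) = sqrt(-635/133 + (10783 + 422372/65)) = sqrt(-635/133 + 1123267/65) = sqrt(149353236/8645) = 6*sqrt(35865520145)/8645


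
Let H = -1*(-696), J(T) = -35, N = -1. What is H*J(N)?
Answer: -24360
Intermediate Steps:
H = 696
H*J(N) = 696*(-35) = -24360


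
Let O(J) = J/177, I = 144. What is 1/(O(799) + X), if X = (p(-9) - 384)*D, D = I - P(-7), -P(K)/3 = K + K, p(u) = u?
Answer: -177/7094423 ≈ -2.4949e-5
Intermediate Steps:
O(J) = J/177 (O(J) = J*(1/177) = J/177)
P(K) = -6*K (P(K) = -3*(K + K) = -6*K)
D = 102 (D = 144 - (-6)*(-7) = 144 - 1*42 = 144 - 42 = 102)
X = -40086 (X = (-9 - 384)*102 = -393*102 = -40086)
1/(O(799) + X) = 1/((1/177)*799 - 40086) = 1/(799/177 - 40086) = 1/(-7094423/177) = -177/7094423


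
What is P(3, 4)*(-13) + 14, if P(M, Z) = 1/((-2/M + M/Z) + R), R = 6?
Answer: 866/73 ≈ 11.863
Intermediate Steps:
P(M, Z) = 1/(6 - 2/M + M/Z) (P(M, Z) = 1/((-2/M + M/Z) + 6) = 1/(6 - 2/M + M/Z))
P(3, 4)*(-13) + 14 = (3*4/(3² - 2*4 + 6*3*4))*(-13) + 14 = (3*4/(9 - 8 + 72))*(-13) + 14 = (3*4/73)*(-13) + 14 = (3*4*(1/73))*(-13) + 14 = (12/73)*(-13) + 14 = -156/73 + 14 = 866/73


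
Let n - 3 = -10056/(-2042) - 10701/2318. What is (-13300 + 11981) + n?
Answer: -3113819065/2366678 ≈ -1315.7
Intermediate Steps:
n = 7829217/2366678 (n = 3 + (-10056/(-2042) - 10701/2318) = 3 + (-10056*(-1/2042) - 10701*1/2318) = 3 + (5028/1021 - 10701/2318) = 3 + 729183/2366678 = 7829217/2366678 ≈ 3.3081)
(-13300 + 11981) + n = (-13300 + 11981) + 7829217/2366678 = -1319 + 7829217/2366678 = -3113819065/2366678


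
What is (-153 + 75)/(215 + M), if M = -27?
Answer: -39/94 ≈ -0.41489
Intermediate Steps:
(-153 + 75)/(215 + M) = (-153 + 75)/(215 - 27) = -78/188 = -78*1/188 = -39/94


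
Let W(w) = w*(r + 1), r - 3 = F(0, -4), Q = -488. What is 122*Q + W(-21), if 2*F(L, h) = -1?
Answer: -119219/2 ≈ -59610.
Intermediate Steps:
F(L, h) = -½ (F(L, h) = (½)*(-1) = -½)
r = 5/2 (r = 3 - ½ = 5/2 ≈ 2.5000)
W(w) = 7*w/2 (W(w) = w*(5/2 + 1) = w*(7/2) = 7*w/2)
122*Q + W(-21) = 122*(-488) + (7/2)*(-21) = -59536 - 147/2 = -119219/2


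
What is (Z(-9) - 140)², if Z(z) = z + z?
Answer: 24964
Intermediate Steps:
Z(z) = 2*z
(Z(-9) - 140)² = (2*(-9) - 140)² = (-18 - 140)² = (-158)² = 24964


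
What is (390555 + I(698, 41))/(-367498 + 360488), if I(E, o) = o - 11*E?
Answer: -191459/3505 ≈ -54.625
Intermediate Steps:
(390555 + I(698, 41))/(-367498 + 360488) = (390555 + (41 - 11*698))/(-367498 + 360488) = (390555 + (41 - 7678))/(-7010) = (390555 - 7637)*(-1/7010) = 382918*(-1/7010) = -191459/3505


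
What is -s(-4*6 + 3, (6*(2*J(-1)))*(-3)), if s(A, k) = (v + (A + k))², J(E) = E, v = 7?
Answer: -484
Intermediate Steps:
s(A, k) = (7 + A + k)² (s(A, k) = (7 + (A + k))² = (7 + A + k)²)
-s(-4*6 + 3, (6*(2*J(-1)))*(-3)) = -(7 + (-4*6 + 3) + (6*(2*(-1)))*(-3))² = -(7 + (-24 + 3) + (6*(-2))*(-3))² = -(7 - 21 - 12*(-3))² = -(7 - 21 + 36)² = -1*22² = -1*484 = -484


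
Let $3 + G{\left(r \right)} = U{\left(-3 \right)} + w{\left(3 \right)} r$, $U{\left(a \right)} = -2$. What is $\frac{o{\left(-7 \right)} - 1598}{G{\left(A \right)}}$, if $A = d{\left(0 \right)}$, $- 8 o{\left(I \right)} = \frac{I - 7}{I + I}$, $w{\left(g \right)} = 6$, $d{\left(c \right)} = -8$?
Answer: $\frac{12785}{424} \approx 30.153$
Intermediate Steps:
$o{\left(I \right)} = - \frac{-7 + I}{16 I}$ ($o{\left(I \right)} = - \frac{\left(I - 7\right) \frac{1}{I + I}}{8} = - \frac{\left(-7 + I\right) \frac{1}{2 I}}{8} = - \frac{\frac{1}{2} \frac{1}{I} \left(-7 + I\right)}{8} = - \frac{-7 + I}{16 I}$)
$A = -8$
$G{\left(r \right)} = -5 + 6 r$ ($G{\left(r \right)} = -3 + \left(-2 + 6 r\right) = -5 + 6 r$)
$\frac{o{\left(-7 \right)} - 1598}{G{\left(A \right)}} = \frac{\frac{7 - -7}{16 \left(-7\right)} - 1598}{-5 + 6 \left(-8\right)} = \frac{\frac{1}{16} \left(- \frac{1}{7}\right) \left(7 + 7\right) - 1598}{-5 - 48} = \frac{\frac{1}{16} \left(- \frac{1}{7}\right) 14 - 1598}{-53} = \left(- \frac{1}{8} - 1598\right) \left(- \frac{1}{53}\right) = \left(- \frac{12785}{8}\right) \left(- \frac{1}{53}\right) = \frac{12785}{424}$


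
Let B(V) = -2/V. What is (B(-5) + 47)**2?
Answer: 56169/25 ≈ 2246.8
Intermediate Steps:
(B(-5) + 47)**2 = (-2/(-5) + 47)**2 = (-2*(-1/5) + 47)**2 = (2/5 + 47)**2 = (237/5)**2 = 56169/25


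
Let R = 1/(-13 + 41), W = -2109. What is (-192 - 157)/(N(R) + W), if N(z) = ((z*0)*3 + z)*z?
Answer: 273616/1653455 ≈ 0.16548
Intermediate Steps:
R = 1/28 ≈ 0.035714
N(z) = z² (N(z) = (0*3 + z)*z = (0 + z)*z = z*z = z²)
(-192 - 157)/(N(R) + W) = (-192 - 157)/((1/28)² - 2109) = -349/(1/784 - 2109) = -349/(-1653455/784) = -784/1653455*(-349) = 273616/1653455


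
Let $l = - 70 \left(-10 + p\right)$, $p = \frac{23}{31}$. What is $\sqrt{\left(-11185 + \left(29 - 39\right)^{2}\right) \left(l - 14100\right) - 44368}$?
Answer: $\frac{\sqrt{143256593702}}{31} \approx 12209.0$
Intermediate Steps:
$p = \frac{23}{31}$ ($p = 23 \cdot \frac{1}{31} = \frac{23}{31} \approx 0.74194$)
$l = \frac{20090}{31}$ ($l = - 70 \left(-10 + \frac{23}{31}\right) = \left(-70\right) \left(- \frac{287}{31}\right) = \frac{20090}{31} \approx 648.06$)
$\sqrt{\left(-11185 + \left(29 - 39\right)^{2}\right) \left(l - 14100\right) - 44368} = \sqrt{\left(-11185 + \left(29 - 39\right)^{2}\right) \left(\frac{20090}{31} - 14100\right) - 44368} = \sqrt{\left(-11185 + \left(-10\right)^{2}\right) \left(- \frac{417010}{31}\right) - 44368} = \sqrt{\left(-11185 + 100\right) \left(- \frac{417010}{31}\right) - 44368} = \sqrt{\left(-11085\right) \left(- \frac{417010}{31}\right) - 44368} = \sqrt{\frac{4622555850}{31} - 44368} = \sqrt{\frac{4621180442}{31}} = \frac{\sqrt{143256593702}}{31}$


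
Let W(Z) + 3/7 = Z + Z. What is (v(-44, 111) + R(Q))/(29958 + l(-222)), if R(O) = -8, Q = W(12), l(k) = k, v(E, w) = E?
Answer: -13/7434 ≈ -0.0017487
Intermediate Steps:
W(Z) = -3/7 + 2*Z (W(Z) = -3/7 + (Z + Z) = -3/7 + 2*Z)
Q = 165/7 (Q = -3/7 + 2*12 = -3/7 + 24 = 165/7 ≈ 23.571)
(v(-44, 111) + R(Q))/(29958 + l(-222)) = (-44 - 8)/(29958 - 222) = -52/29736 = -52*1/29736 = -13/7434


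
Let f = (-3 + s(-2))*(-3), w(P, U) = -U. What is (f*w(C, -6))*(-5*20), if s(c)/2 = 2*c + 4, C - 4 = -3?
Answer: -5400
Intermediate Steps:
C = 1 (C = 4 - 3 = 1)
s(c) = 8 + 4*c (s(c) = 2*(2*c + 4) = 2*(4 + 2*c) = 8 + 4*c)
f = 9 (f = (-3 + (8 + 4*(-2)))*(-3) = (-3 + (8 - 8))*(-3) = (-3 + 0)*(-3) = -3*(-3) = 9)
(f*w(C, -6))*(-5*20) = (9*(-1*(-6)))*(-5*20) = (9*6)*(-100) = 54*(-100) = -5400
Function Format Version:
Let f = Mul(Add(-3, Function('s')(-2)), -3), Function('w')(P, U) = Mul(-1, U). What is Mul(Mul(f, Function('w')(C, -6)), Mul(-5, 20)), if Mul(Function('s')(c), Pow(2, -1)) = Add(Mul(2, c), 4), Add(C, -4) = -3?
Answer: -5400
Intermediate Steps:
C = 1 (C = Add(4, -3) = 1)
Function('s')(c) = Add(8, Mul(4, c)) (Function('s')(c) = Mul(2, Add(Mul(2, c), 4)) = Mul(2, Add(4, Mul(2, c))) = Add(8, Mul(4, c)))
f = 9 (f = Mul(Add(-3, Add(8, Mul(4, -2))), -3) = Mul(Add(-3, Add(8, -8)), -3) = Mul(Add(-3, 0), -3) = Mul(-3, -3) = 9)
Mul(Mul(f, Function('w')(C, -6)), Mul(-5, 20)) = Mul(Mul(9, Mul(-1, -6)), Mul(-5, 20)) = Mul(Mul(9, 6), -100) = Mul(54, -100) = -5400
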